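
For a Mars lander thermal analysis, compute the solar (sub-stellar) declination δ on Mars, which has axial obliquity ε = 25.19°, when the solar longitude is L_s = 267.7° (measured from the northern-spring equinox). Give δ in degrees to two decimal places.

sin δ = sin ε · sin L_s = sin 25.19° × sin 267.7° = -0.425278.
δ = arcsin(-0.425278) = -25.17°.

δ = -25.17°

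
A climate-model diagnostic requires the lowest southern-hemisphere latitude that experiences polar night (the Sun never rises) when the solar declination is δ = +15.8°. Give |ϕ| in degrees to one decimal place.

Polar night requires cos h₀ = −tan ϕ tan δ ≥ 1, i.e. tan ϕ tan δ ≤ −1.
The boundary is |tan ϕ| · |tan δ| = 1, so |ϕ| = 90° − |δ| = 90° − 15.8° = 74.2° in the southern hemisphere.

|ϕ| = 74.2°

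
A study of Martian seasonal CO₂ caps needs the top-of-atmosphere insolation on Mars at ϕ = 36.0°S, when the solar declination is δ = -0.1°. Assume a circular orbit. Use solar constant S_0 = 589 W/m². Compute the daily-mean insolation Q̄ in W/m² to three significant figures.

cos h₀ = −tan(-36.0°) tan(-0.100°) = -0.0013, h₀ = 1.5721 rad.
Bracket: h₀ sin ϕ sin δ + cos ϕ cos δ sin h₀ = 1.5721×-0.58779×-0.00175 + 0.80902×1.00000×1.00000 = 0.001617 + 0.809020 = 0.810637.
Q̄ = (S_0/π) × [bracket] = (589/π) × 0.810637 = 152.0 W/m².

Q̄ ≈ 152 W/m²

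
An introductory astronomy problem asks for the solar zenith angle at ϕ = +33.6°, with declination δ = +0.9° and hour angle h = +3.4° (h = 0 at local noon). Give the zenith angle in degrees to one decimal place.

cos θ_z = sin ϕ sin δ + cos ϕ cos δ cos h = 0.008692 + 0.831353 = 0.840045.
θ_z = arccos(0.840045) = 32.9°.

θ_z = 32.9°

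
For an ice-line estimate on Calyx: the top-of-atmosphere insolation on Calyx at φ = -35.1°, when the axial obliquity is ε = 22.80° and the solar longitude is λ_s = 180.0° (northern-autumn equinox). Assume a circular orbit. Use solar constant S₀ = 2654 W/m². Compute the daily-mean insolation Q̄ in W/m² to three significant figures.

Q̄ ≈ 691 W/m²

Solar declination: sin δ = sin ε · sin λ_s = sin 22.80° × sin 180.0° = 0.00000, so δ = +0.000°.
cos H₀ = −tan(-35.1°) tan(+0.000°) = 0.0000, H₀ = 1.5708 rad.
Bracket: H₀ sin φ sin δ + cos φ cos δ sin H₀ = 1.5708×-0.57501×0.00000 + 0.81815×1.00000×1.00000 = -0.000000 + 0.818150 = 0.818150.
Q̄ = (S₀/π) × [bracket] = (2654/π) × 0.818150 = 691.2 W/m².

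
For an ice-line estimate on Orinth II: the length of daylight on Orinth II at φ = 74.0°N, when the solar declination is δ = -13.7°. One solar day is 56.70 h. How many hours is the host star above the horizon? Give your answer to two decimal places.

10.01 h

cos H₀ = −tan φ · tan δ = −tan(+74.0°) × tan(-13.700°) = 0.8501, so H₀ = 0.5545 rad = 31.77°.
Daylight = 2H₀/(2π) × 56.70 h = (0.5545/π) × 56.70 = 10.01 h.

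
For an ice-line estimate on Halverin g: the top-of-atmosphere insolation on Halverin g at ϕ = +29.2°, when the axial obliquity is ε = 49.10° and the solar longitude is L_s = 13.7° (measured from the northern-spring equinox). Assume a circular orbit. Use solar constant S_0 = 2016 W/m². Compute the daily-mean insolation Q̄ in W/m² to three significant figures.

Q̄ ≈ 642 W/m²

Solar declination: sin δ = sin ε · sin L_s = sin 49.10° × sin 13.7° = 0.17901, so δ = +10.312°.
cos h₀ = −tan(+29.2°) tan(+10.312°) = -0.1017, h₀ = 1.6727 rad.
Bracket: h₀ sin ϕ sin δ + cos ϕ cos δ sin h₀ = 1.6727×0.48786×0.17901 + 0.87292×0.98385×0.99482 = 0.146080 + 0.854374 = 1.000454.
Q̄ = (S_0/π) × [bracket] = (2016/π) × 1.000454 = 642.0 W/m².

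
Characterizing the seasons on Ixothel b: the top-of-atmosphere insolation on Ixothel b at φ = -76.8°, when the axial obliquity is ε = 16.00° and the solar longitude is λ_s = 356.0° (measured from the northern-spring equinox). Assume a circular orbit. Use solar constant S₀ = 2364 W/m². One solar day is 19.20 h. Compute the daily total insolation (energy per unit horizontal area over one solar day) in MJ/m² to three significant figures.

Solar declination: sin δ = sin ε · sin λ_s = sin 16.00° × sin 356.0° = -0.01923, so δ = -1.102°.
cos H₀ = −tan(-76.8°) tan(-1.102°) = -0.0820, H₀ = 1.6529 rad.
Bracket: H₀ sin φ sin δ + cos φ cos δ sin H₀ = 1.6529×-0.97358×-0.01923 + 0.22835×0.99982×0.99663 = 0.030946 + 0.227539 = 0.258485.
Q̄ = (S₀/π) × [bracket] = (2364/π) × 0.258485 = 194.51 W/m².
Daily total = Q̄ × 19.20 h × 3600 s/h = 194.51 × 19.20 × 3600 / 10⁶ = 13.44 MJ/m².

13.4 MJ/m²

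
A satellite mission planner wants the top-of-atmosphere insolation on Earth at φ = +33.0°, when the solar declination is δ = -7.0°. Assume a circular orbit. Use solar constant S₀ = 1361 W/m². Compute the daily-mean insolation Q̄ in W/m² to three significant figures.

cos H₀ = −tan(+33.0°) tan(-7.000°) = 0.0797, H₀ = 1.4910 rad.
Bracket: H₀ sin φ sin δ + cos φ cos δ sin H₀ = 1.4910×0.54464×-0.12187 + 0.83867×0.99255×0.99682 = -0.098966 + 0.829775 = 0.730809.
Q̄ = (S₀/π) × [bracket] = (1361/π) × 0.730809 = 316.6 W/m².

Q̄ ≈ 317 W/m²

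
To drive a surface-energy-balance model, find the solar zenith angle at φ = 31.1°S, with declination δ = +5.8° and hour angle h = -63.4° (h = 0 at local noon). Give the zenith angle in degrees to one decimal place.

cos θ_z = sin φ sin δ + cos φ cos δ cos h = -0.052199 + 0.381439 = 0.329240.
θ_z = arccos(0.329240) = 70.8°.

θ_z = 70.8°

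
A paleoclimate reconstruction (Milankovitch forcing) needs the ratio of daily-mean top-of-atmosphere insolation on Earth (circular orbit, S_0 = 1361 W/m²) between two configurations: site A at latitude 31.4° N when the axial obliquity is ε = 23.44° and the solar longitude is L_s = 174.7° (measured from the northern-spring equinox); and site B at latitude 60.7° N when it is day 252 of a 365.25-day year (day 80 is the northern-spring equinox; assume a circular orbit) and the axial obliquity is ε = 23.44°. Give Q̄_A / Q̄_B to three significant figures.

— Configuration A (ϕ=+31.4°):
Solar declination: sin δ = sin ε · sin L_s = sin 23.44° × sin 174.7° = 0.03674, so δ = +2.106°.
cos h₀ = −tan(+31.4°) tan(+2.106°) = -0.0224, h₀ = 1.5932 rad.
Bracket: h₀ sin ϕ sin δ + cos ϕ cos δ sin h₀ = 1.5932×0.52101×0.03674 + 0.85355×0.99932×0.99975 = 0.030497 + 0.852756 = 0.883253.
Q̄ = (S_0/π) × [bracket] = (1361/π) × 0.883253 = 382.64 W/m².
— Configuration B (ϕ=+60.7°):
Solar longitude: L_s = 360° × (252 − 80)/365.25 = 169.528°.
sin δ = sin 23.44° × sin 169.528° = 0.07230, so δ = +4.146°.
cos h₀ = −tan(+60.7°) tan(+4.146°) = -0.1292, h₀ = 1.7003 rad.
Bracket: h₀ sin ϕ sin δ + cos ϕ cos δ sin h₀ = 1.7003×0.87207×0.07230 + 0.48938×0.99738×0.99162 = 0.107205 + 0.484008 = 0.591213.
Q̄ = (S_0/π) × [bracket] = (1361/π) × 0.591213 = 256.13 W/m².
Ratio Q̄_A / Q̄_B = 382.64 / 256.13 = 1.494.

Q̄_A / Q̄_B ≈ 1.49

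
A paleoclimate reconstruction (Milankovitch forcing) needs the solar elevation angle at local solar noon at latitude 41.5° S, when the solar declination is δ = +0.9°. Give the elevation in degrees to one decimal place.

At local noon the hour angle is zero, so the zenith angle equals |φ − δ| = |-41.5° − (+0.900°)| = 42.400°.
Elevation = 90° − 42.400° = 47.6°.

47.6°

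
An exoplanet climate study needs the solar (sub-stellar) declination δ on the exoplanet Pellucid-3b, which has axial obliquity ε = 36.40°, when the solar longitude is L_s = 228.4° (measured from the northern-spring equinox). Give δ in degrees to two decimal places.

sin δ = sin ε · sin L_s = sin 36.40° × sin 228.4° = -0.443758.
δ = arcsin(-0.443758) = -26.34°.

δ = -26.34°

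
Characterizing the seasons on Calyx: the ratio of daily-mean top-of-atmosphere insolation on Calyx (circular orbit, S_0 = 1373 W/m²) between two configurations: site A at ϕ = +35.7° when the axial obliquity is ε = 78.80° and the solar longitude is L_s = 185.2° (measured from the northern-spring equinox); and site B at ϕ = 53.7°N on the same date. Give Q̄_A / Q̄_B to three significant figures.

Q̄_A / Q̄_B ≈ 1.51

— Configuration A (ϕ=+35.7°):
Solar declination: sin δ = sin ε · sin L_s = sin 78.80° × sin 185.2° = -0.08891, so δ = -5.101°.
cos h₀ = −tan(+35.7°) tan(-5.101°) = 0.0641, h₀ = 1.5066 rad.
Bracket: h₀ sin ϕ sin δ + cos ϕ cos δ sin h₀ = 1.5066×0.58354×-0.08891 + 0.81208×0.99604×0.99794 = -0.078166 + 0.807198 = 0.729032.
Q̄ = (S_0/π) × [bracket] = (1373/π) × 0.729032 = 318.62 W/m².
— Configuration B (ϕ=+53.7°):
cos h₀ = −tan(+53.7°) tan(-5.101°) = 0.1215, h₀ = 1.4490 rad.
Bracket: h₀ sin ϕ sin δ + cos ϕ cos δ sin h₀ = 1.4490×0.80593×-0.08891 + 0.59201×0.99604×0.99259 = -0.103828 + 0.585296 = 0.481468.
Q̄ = (S_0/π) × [bracket] = (1373/π) × 0.481468 = 210.42 W/m².
Ratio Q̄_A / Q̄_B = 318.62 / 210.42 = 1.514.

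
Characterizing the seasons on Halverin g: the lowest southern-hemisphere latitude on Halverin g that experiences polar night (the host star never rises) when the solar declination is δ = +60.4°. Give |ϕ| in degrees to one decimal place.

|ϕ| = 29.6°

Polar night requires cos h₀ = −tan ϕ tan δ ≥ 1, i.e. tan ϕ tan δ ≤ −1.
The boundary is |tan ϕ| · |tan δ| = 1, so |ϕ| = 90° − |δ| = 90° − 60.4° = 29.6° in the southern hemisphere.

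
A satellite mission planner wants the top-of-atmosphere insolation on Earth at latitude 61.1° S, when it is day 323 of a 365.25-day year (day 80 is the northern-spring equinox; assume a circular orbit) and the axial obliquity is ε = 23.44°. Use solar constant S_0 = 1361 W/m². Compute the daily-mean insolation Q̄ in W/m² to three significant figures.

Solar longitude: L_s = 360° × (323 − 80)/365.25 = 239.507°.
sin δ = sin 23.44° × sin 239.507° = -0.34277, so δ = -20.046°.
cos h₀ = −tan(-61.1°) tan(-20.046°) = -0.6610, h₀ = 2.2929 rad.
Bracket: h₀ sin ϕ sin δ + cos ϕ cos δ sin h₀ = 2.2929×-0.87546×-0.34277 + 0.48328×0.93942×0.75041 = 0.688057 + 0.340688 = 1.028745.
Q̄ = (S_0/π) × [bracket] = (1361/π) × 1.028745 = 445.7 W/m².

Q̄ ≈ 446 W/m²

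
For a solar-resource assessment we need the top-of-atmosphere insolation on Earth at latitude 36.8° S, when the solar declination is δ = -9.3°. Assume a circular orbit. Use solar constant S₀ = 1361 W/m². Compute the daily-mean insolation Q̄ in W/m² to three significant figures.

Q̄ ≈ 411 W/m²

cos H₀ = −tan(-36.8°) tan(-9.300°) = -0.1225, H₀ = 1.6936 rad.
Bracket: H₀ sin φ sin δ + cos φ cos δ sin H₀ = 1.6936×-0.59902×-0.16160 + 0.80073×0.98686×0.99247 = 0.163943 + 0.784258 = 0.948201.
Q̄ = (S₀/π) × [bracket] = (1361/π) × 0.948201 = 410.8 W/m².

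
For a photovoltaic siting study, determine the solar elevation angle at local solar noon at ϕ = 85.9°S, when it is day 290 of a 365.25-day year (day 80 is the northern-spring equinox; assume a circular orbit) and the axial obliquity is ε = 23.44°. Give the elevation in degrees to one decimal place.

14.5°

Solar longitude: L_s = 360° × (290 − 80)/365.25 = 206.982°.
sin δ = sin 23.44° × sin 206.982° = -0.18048, so δ = -10.398°.
At local noon the hour angle is zero, so the zenith angle equals |ϕ − δ| = |-85.9° − (-10.398°)| = 75.502°.
Elevation = 90° − 75.502° = 14.5°.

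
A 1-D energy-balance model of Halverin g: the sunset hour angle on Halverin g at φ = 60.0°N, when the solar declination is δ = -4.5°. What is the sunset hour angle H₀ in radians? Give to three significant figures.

H₀ = 1.43 rad

cos H₀ = −tan φ · tan δ = −tan(+60.0°) × tan(-4.500°) = 0.1363, so H₀ = 1.4341 rad = 82.17°.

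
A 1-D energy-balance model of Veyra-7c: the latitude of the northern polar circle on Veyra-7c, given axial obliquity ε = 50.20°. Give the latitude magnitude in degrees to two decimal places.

39.80°

The polar circle is the lowest latitude that experiences at least one full rotation of continuous daylight at the northern-summer solstice; it lies at |φ| = 90° − ε = 90° − 50.20° = 39.80°.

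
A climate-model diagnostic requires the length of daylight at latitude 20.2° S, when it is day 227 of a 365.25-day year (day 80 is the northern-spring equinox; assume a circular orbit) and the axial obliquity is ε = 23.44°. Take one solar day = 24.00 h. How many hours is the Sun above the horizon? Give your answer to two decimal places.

Solar longitude: λ_s = 360° × (227 − 80)/365.25 = 144.887°.
sin δ = sin 23.44° × sin 144.887° = 0.22880, so δ = +13.227°.
cos H₀ = −tan φ · tan δ = −tan(-20.2°) × tan(+13.227°) = 0.0865, so H₀ = 1.4842 rad = 85.04°.
Daylight = 2H₀/(2π) × 24.00 h = (1.4842/π) × 24.00 = 11.34 h.

11.34 h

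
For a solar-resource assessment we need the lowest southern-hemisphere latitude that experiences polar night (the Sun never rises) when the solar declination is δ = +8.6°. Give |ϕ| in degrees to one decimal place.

Polar night requires cos h₀ = −tan ϕ tan δ ≥ 1, i.e. tan ϕ tan δ ≤ −1.
The boundary is |tan ϕ| · |tan δ| = 1, so |ϕ| = 90° − |δ| = 90° − 8.6° = 81.4° in the southern hemisphere.

|ϕ| = 81.4°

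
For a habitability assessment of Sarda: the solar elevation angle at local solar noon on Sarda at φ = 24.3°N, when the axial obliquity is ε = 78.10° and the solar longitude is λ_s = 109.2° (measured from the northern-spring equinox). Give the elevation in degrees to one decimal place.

Solar declination: sin δ = sin ε · sin λ_s = sin 78.10° × sin 109.2° = 0.92408, so δ = +67.530°.
At local noon the hour angle is zero, so the zenith angle equals |φ − δ| = |+24.3° − (+67.530°)| = 43.230°.
Elevation = 90° − 43.230° = 46.8°.

46.8°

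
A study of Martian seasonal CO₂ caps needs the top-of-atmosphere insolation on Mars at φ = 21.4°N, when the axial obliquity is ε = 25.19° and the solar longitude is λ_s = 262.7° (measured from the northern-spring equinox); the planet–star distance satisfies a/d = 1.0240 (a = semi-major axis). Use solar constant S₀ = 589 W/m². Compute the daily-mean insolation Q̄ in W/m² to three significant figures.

Solar declination: sin δ = sin ε · sin λ_s = sin 25.19° × sin 262.7° = -0.42217, so δ = -24.972°.
cos H₀ = −tan(+21.4°) tan(-24.972°) = 0.1825, H₀ = 1.3873 rad.
Bracket: H₀ sin φ sin δ + cos φ cos δ sin H₀ = 1.3873×0.36488×-0.42217 + 0.93106×0.90652×0.98320 = -0.213702 + 0.829845 = 0.616143.
Inverse-square distance factor (a/d)² = 1.0240² = 1.048576.
Q̄ = (S₀/π) × 1.048576 × [bracket] = (589/π) × 1.048576 × 0.616143 = 121.1 W/m².

Q̄ ≈ 121 W/m²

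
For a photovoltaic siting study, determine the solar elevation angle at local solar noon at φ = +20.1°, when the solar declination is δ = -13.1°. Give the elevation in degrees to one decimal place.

At local noon the hour angle is zero, so the zenith angle equals |φ − δ| = |+20.1° − (-13.100°)| = 33.200°.
Elevation = 90° − 33.200° = 56.8°.

56.8°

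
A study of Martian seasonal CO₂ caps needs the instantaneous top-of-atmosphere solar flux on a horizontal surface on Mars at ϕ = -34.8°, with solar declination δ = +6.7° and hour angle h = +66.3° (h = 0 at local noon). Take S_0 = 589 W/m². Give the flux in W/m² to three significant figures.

154 W/m²

cos θ_z = sin ϕ sin δ + cos ϕ cos δ cos h = -0.066586 + 0.327805 = 0.261219.
Flux = S_0 · cos θ_z = 589 × 0.261219 = 153.9 W/m².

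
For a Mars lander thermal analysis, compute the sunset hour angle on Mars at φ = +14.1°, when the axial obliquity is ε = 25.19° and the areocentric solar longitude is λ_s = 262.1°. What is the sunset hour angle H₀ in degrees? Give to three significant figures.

H₀ = 83.3°

sin δ = sin 25.19° × sin 262.1° = -0.42158, so δ = -24.935°.
cos H₀ = −tan φ · tan δ = −tan(+14.1°) × tan(-24.935°) = 0.1168, so H₀ = 1.4538 rad = 83.29°.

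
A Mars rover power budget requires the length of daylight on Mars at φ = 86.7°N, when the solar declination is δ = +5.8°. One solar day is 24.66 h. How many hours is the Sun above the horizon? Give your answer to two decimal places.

Sunrise equation: cos H₀ = −tan φ · tan δ = -1.7617 ≤ −1, so the Sun never sets (polar day) and H₀ = π.
Daylight = 2H₀/(2π) × 24.66 h = (3.1416/π) × 24.66 = 24.66 h.

24.66 h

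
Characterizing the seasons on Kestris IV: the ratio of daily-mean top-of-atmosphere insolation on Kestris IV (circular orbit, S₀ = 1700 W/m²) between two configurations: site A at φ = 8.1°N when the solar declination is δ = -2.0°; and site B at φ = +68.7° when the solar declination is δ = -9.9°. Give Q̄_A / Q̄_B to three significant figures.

Q̄_A / Q̄_B ≈ 6.88

— Configuration A (φ=+8.1°):
cos H₀ = −tan(+8.1°) tan(-2.000°) = 0.0050, H₀ = 1.5658 rad.
Bracket: H₀ sin φ sin δ + cos φ cos δ sin H₀ = 1.5658×0.14090×-0.03490 + 0.99002×0.99939×0.99999 = -0.007700 + 0.989406 = 0.981706.
Q̄ = (S₀/π) × [bracket] = (1700/π) × 0.981706 = 531.23 W/m².
— Configuration B (φ=+68.7°):
cos H₀ = −tan(+68.7°) tan(-9.900°) = 0.4476, H₀ = 1.1067 rad.
Bracket: H₀ sin φ sin δ + cos φ cos δ sin H₀ = 1.1067×0.93169×-0.17193 + 0.36325×0.98511×0.89421 = -0.177277 + 0.319985 = 0.142708.
Q̄ = (S₀/π) × [bracket] = (1700/π) × 0.142708 = 77.223 W/m².
Ratio Q̄_A / Q̄_B = 531.23 / 77.223 = 6.879.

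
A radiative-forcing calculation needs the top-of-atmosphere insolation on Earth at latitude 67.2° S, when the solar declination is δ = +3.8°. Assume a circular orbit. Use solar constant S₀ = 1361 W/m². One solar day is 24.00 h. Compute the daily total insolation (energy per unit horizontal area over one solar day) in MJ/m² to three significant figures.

11.1 MJ/m²

cos H₀ = −tan(-67.2°) tan(+3.800°) = 0.1580, H₀ = 1.4121 rad.
Bracket: H₀ sin φ sin δ + cos φ cos δ sin H₀ = 1.4121×-0.92186×0.06627 + 0.38752×0.99780×0.98744 = -0.086268 + 0.381811 = 0.295543.
Q̄ = (S₀/π) × [bracket] = (1361/π) × 0.295543 = 128.04 W/m².
Daily total = Q̄ × 24.00 h × 3600 s/h = 128.04 × 24.00 × 3600 / 10⁶ = 11.06 MJ/m².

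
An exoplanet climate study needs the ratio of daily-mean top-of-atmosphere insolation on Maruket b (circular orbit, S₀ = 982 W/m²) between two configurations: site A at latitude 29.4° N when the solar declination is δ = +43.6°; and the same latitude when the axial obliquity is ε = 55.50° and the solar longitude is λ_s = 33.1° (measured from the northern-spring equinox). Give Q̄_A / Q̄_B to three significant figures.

Q̄_A / Q̄_B ≈ 1.09

— Configuration A (φ=+29.4°):
cos H₀ = −tan(+29.4°) tan(+43.600°) = -0.5366, H₀ = 2.1372 rad.
Bracket: H₀ sin φ sin δ + cos φ cos δ sin H₀ = 2.1372×0.49090×0.68962 + 0.87121×0.72417×0.84385 = 0.723516 + 0.532388 = 1.255904.
Q̄ = (S₀/π) × [bracket] = (982/π) × 1.255904 = 392.57 W/m².
— Configuration B (φ=+29.4°):
Solar declination: sin δ = sin ε · sin λ_s = sin 55.50° × sin 33.1° = 0.45006, so δ = +26.747°.
cos H₀ = −tan(+29.4°) tan(+26.747°) = -0.2840, H₀ = 1.8587 rad.
Bracket: H₀ sin φ sin δ + cos φ cos δ sin H₀ = 1.8587×0.49090×0.45006 + 0.87121×0.89300×0.95883 = 0.410651 + 0.745961 = 1.156612.
Q̄ = (S₀/π) × [bracket] = (982/π) × 1.156612 = 361.53 W/m².
Ratio Q̄_A / Q̄_B = 392.57 / 361.53 = 1.086.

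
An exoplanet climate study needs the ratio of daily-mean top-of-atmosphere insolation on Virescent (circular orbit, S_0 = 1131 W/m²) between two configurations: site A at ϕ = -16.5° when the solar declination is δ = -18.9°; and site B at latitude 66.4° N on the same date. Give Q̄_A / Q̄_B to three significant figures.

— Configuration A (ϕ=-16.5°):
cos h₀ = −tan(-16.5°) tan(-18.900°) = -0.1014, h₀ = 1.6724 rad.
Bracket: h₀ sin ϕ sin δ + cos ϕ cos δ sin h₀ = 1.6724×-0.28402×-0.32392 + 0.95882×0.94609×0.99484 = 0.153860 + 0.902449 = 1.056309.
Q̄ = (S_0/π) × [bracket] = (1131/π) × 1.056309 = 380.28 W/m².
— Configuration B (ϕ=+66.4°):
cos h₀ = −tan(+66.4°) tan(-18.900°) = 0.7837, h₀ = 0.6702 rad.
Bracket: h₀ sin ϕ sin δ + cos ϕ cos δ sin h₀ = 0.6702×0.91636×-0.32392 + 0.40035×0.94609×0.62118 = -0.198934 + 0.235283 = 0.036349.
Q̄ = (S_0/π) × [bracket] = (1131/π) × 0.036349 = 13.086 W/m².
Ratio Q̄_A / Q̄_B = 380.28 / 13.086 = 29.06.

Q̄_A / Q̄_B ≈ 29.1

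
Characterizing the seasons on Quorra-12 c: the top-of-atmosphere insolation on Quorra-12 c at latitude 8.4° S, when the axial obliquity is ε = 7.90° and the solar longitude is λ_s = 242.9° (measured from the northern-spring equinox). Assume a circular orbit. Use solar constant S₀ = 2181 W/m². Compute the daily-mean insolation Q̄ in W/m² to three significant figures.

Solar declination: sin δ = sin ε · sin λ_s = sin 7.90° × sin 242.9° = -0.12235, so δ = -7.028°.
cos H₀ = −tan(-8.4°) tan(-7.028°) = -0.0182, H₀ = 1.5890 rad.
Bracket: H₀ sin φ sin δ + cos φ cos δ sin H₀ = 1.5890×-0.14608×-0.12235 + 0.98927×0.99249×0.99983 = 0.028400 + 0.981674 = 1.010074.
Q̄ = (S₀/π) × [bracket] = (2181/π) × 1.010074 = 701.2 W/m².

Q̄ ≈ 701 W/m²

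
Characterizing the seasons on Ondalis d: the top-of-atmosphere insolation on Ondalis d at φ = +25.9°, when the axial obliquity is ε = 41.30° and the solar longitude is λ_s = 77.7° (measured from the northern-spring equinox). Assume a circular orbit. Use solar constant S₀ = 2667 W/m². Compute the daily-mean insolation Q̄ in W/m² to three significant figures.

Solar declination: sin δ = sin ε · sin λ_s = sin 41.30° × sin 77.7° = 0.64485, so δ = +40.155°.
cos H₀ = −tan(+25.9°) tan(+40.155°) = -0.4097, H₀ = 1.9929 rad.
Bracket: H₀ sin φ sin δ + cos φ cos δ sin H₀ = 1.9929×0.43680×0.64485 + 0.89956×0.76431×0.91223 = 0.561341 + 0.627197 = 1.188538.
Q̄ = (S₀/π) × [bracket] = (2667/π) × 1.188538 = 1009 W/m².

Q̄ ≈ 1.01e+03 W/m²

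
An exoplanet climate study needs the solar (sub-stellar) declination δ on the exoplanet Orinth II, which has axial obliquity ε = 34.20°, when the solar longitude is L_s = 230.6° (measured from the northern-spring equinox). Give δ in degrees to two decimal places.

sin δ = sin ε · sin L_s = sin 34.20° × sin 230.6° = -0.434341.
δ = arcsin(-0.434341) = -25.74°.

δ = -25.74°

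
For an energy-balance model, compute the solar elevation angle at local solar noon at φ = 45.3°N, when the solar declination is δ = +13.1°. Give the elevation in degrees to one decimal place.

57.8°

At local noon the hour angle is zero, so the zenith angle equals |φ − δ| = |+45.3° − (+13.100°)| = 32.200°.
Elevation = 90° − 32.200° = 57.8°.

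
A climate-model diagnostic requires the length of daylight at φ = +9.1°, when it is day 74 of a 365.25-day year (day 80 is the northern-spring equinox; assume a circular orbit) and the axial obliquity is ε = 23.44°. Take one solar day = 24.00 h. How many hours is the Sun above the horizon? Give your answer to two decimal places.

11.95 h

Solar longitude: λ_s = 360° × (74 − 80)/365.25 = -5.914°, i.e. -5.914° + 360° = 354.086°.
sin δ = sin 23.44° × sin 354.086° = -0.04098, so δ = -2.349°.
cos H₀ = −tan φ · tan δ = −tan(+9.1°) × tan(-2.349°) = 0.0066, so H₀ = 1.5642 rad = 89.62°.
Daylight = 2H₀/(2π) × 24.00 h = (1.5642/π) × 24.00 = 11.95 h.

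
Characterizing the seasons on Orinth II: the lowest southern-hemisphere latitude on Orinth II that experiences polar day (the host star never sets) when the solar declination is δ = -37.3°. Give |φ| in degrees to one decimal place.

Polar day requires cos H₀ = −tan φ tan δ ≤ −1, i.e. tan φ tan δ ≥ 1.
The boundary is |tan φ| · |tan δ| = 1, so |φ| = 90° − |δ| = 90° − 37.3° = 52.7° in the southern hemisphere.

|φ| = 52.7°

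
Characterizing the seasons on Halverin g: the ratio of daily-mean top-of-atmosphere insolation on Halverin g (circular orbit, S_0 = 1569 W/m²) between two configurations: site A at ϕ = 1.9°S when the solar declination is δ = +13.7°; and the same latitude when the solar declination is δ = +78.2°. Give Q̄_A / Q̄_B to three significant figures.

— Configuration A (ϕ=-1.9°):
cos h₀ = −tan(-1.9°) tan(+13.700°) = 0.0081, h₀ = 1.5627 rad.
Bracket: h₀ sin ϕ sin δ + cos ϕ cos δ sin h₀ = 1.5627×-0.03316×0.23684 + 0.99945×0.97155×0.99997 = -0.012273 + 0.970987 = 0.958714.
Q̄ = (S_0/π) × [bracket] = (1569/π) × 0.958714 = 478.81 W/m².
— Configuration B (ϕ=-1.9°):
cos h₀ = −tan(-1.9°) tan(+78.200°) = 0.1588, h₀ = 1.4113 rad.
Bracket: h₀ sin ϕ sin δ + cos ϕ cos δ sin h₀ = 1.4113×-0.03316×0.97887 + 0.99945×0.20450×0.98731 = -0.045810 + 0.201794 = 0.155984.
Q̄ = (S_0/π) × [bracket] = (1569/π) × 0.155984 = 77.903 W/m².
Ratio Q̄_A / Q̄_B = 478.81 / 77.903 = 6.146.

Q̄_A / Q̄_B ≈ 6.15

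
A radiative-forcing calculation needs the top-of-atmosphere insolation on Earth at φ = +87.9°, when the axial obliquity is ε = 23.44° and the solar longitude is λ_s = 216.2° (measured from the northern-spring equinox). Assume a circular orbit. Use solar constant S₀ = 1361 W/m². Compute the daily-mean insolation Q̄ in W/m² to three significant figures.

Q̄ ≈ 0.00 W/m²

Solar declination: sin δ = sin ε · sin λ_s = sin 23.44° × sin 216.2° = -0.23494, so δ = -13.588°.
cos H₀ = −tan(+87.9°) tan(-13.588°) = 6.5916 ≥ 1 ⇒ polar night, H₀ = 0 and Q̄ = 0.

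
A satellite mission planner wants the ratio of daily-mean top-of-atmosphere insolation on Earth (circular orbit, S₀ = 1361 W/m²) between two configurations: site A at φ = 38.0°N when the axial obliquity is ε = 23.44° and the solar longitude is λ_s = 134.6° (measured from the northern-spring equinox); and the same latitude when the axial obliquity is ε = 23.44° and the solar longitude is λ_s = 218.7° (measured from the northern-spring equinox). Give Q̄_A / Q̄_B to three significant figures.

Q̄_A / Q̄_B ≈ 1.95

— Configuration A (φ=+38.0°):
Solar declination: sin δ = sin ε · sin λ_s = sin 23.44° × sin 134.6° = 0.28324, so δ = +16.453°.
cos H₀ = −tan(+38.0°) tan(+16.453°) = -0.2307, H₀ = 1.8036 rad.
Bracket: H₀ sin φ sin δ + cos φ cos δ sin H₀ = 1.8036×0.61566×0.28324 + 0.78801×0.95905×0.97302 = 0.314511 + 0.735351 = 1.049862.
Q̄ = (S₀/π) × [bracket] = (1361/π) × 1.049862 = 454.82 W/m².
— Configuration B (φ=+38.0°):
Solar declination: sin δ = sin ε · sin λ_s = sin 23.44° × sin 218.7° = -0.24871, so δ = -14.401°.
cos H₀ = −tan(+38.0°) tan(-14.401°) = 0.2006, H₀ = 1.3688 rad.
Bracket: H₀ sin φ sin δ + cos φ cos δ sin H₀ = 1.3688×0.61566×-0.24871 + 0.78801×0.96858×0.97967 = -0.209592 + 0.747734 = 0.538142.
Q̄ = (S₀/π) × [bracket] = (1361/π) × 0.538142 = 233.13 W/m².
Ratio Q̄_A / Q̄_B = 454.82 / 233.13 = 1.951.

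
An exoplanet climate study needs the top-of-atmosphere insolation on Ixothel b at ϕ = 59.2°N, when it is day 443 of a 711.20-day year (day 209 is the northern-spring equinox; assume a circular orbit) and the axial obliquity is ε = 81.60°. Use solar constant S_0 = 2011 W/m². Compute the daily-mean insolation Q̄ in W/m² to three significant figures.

Solar longitude: L_s = 360° × (443 − 209)/711.20 = 118.448°.
sin δ = sin 81.60° × sin 118.448° = 0.86982, so δ = +60.438°.
cos h₀ = −tan(+59.2°) tan(+60.438°) = -2.9575 ≤ −1 ⇒ polar day, h₀ = π.
Bracket: h₀ sin ϕ sin δ + cos ϕ cos δ sin h₀ = 3.1416×0.85896×0.86982 + 0.51204×0.49337×0.00000 = 2.347217 + 0.000000 = 2.347217.
Q̄ = (S_0/π) × [bracket] = (2011/π) × 2.347217 = 1503 W/m².

Q̄ ≈ 1.50e+03 W/m²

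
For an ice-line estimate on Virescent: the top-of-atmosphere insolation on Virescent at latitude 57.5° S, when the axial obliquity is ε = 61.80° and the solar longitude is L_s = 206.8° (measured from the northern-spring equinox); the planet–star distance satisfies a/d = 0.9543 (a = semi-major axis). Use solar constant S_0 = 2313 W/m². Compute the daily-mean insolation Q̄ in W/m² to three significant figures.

Solar declination: sin δ = sin ε · sin L_s = sin 61.80° × sin 206.8° = -0.39736, so δ = -23.413°.
cos h₀ = −tan(-57.5°) tan(-23.413°) = -0.6797, h₀ = 2.3181 rad.
Bracket: h₀ sin ϕ sin δ + cos ϕ cos δ sin h₀ = 2.3181×-0.84339×-0.39736 + 0.53730×0.91766×0.73350 = 0.776864 + 0.361659 = 1.138523.
Inverse-square distance factor (a/d)² = 0.9543² = 0.910688.
Q̄ = (S_0/π) × 0.910688 × [bracket] = (2313/π) × 0.910688 × 1.138523 = 763.4 W/m².

Q̄ ≈ 763 W/m²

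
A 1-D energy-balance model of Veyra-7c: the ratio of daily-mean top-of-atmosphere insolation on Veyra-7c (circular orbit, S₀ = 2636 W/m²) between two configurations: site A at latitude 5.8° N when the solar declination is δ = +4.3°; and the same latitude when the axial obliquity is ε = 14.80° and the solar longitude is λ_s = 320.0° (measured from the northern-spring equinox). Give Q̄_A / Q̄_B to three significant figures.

— Configuration A (φ=+5.8°):
cos H₀ = −tan(+5.8°) tan(+4.300°) = -0.0076, H₀ = 1.5784 rad.
Bracket: H₀ sin φ sin δ + cos φ cos δ sin H₀ = 1.5784×0.10106×0.07498 + 0.99488×0.99719×0.99997 = 0.011960 + 0.992055 = 1.004015.
Q̄ = (S₀/π) × [bracket] = (2636/π) × 1.004015 = 842.43 W/m².
— Configuration B (φ=+5.8°):
Solar declination: sin δ = sin ε · sin λ_s = sin 14.80° × sin 320.0° = -0.16420, so δ = -9.451°.
cos H₀ = −tan(+5.8°) tan(-9.451°) = 0.0169, H₀ = 1.5539 rad.
Bracket: H₀ sin φ sin δ + cos φ cos δ sin H₀ = 1.5539×0.10106×-0.16420 + 0.99488×0.98643×0.99986 = -0.025785 + 0.981242 = 0.955457.
Q̄ = (S₀/π) × [bracket] = (2636/π) × 0.955457 = 801.69 W/m².
Ratio Q̄_A / Q̄_B = 842.43 / 801.69 = 1.051.

Q̄_A / Q̄_B ≈ 1.05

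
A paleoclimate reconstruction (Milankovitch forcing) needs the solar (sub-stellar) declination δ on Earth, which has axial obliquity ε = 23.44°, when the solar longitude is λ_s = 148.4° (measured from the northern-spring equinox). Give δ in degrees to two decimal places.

δ = +12.03°

sin δ = sin ε · sin λ_s = sin 23.44° × sin 148.4° = 0.208436.
δ = arcsin(0.208436) = +12.03°.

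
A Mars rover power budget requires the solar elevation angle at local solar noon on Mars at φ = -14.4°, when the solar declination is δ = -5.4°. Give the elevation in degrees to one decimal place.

At local noon the hour angle is zero, so the zenith angle equals |φ − δ| = |-14.4° − (-5.400°)| = 9.000°.
Elevation = 90° − 9.000° = 81.0°.

81.0°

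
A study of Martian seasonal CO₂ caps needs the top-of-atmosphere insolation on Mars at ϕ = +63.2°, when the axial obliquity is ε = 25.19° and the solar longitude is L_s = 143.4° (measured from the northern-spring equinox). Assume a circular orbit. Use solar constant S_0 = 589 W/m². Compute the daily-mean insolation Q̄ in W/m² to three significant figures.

Q̄ ≈ 160 W/m²

Solar declination: sin δ = sin ε · sin L_s = sin 25.19° × sin 143.4° = 0.25377, so δ = +14.700°.
cos h₀ = −tan(+63.2°) tan(+14.700°) = -0.5194, h₀ = 2.1169 rad.
Bracket: h₀ sin ϕ sin δ + cos ϕ cos δ sin h₀ = 2.1169×0.89259×0.25377 + 0.45088×0.96727×0.85455 = 0.479504 + 0.372689 = 0.852193.
Q̄ = (S_0/π) × [bracket] = (589/π) × 0.852193 = 159.8 W/m².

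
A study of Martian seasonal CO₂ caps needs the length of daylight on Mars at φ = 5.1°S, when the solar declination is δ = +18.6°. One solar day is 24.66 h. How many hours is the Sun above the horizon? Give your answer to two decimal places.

12.09 h

cos H₀ = −tan φ · tan δ = −tan(-5.1°) × tan(+18.600°) = 0.0300, so H₀ = 1.5408 rad = 88.28°.
Daylight = 2H₀/(2π) × 24.66 h = (1.5408/π) × 24.66 = 12.09 h.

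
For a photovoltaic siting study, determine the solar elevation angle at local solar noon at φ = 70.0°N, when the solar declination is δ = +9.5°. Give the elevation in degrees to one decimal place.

29.5°

At local noon the hour angle is zero, so the zenith angle equals |φ − δ| = |+70.0° − (+9.500°)| = 60.500°.
Elevation = 90° − 60.500° = 29.5°.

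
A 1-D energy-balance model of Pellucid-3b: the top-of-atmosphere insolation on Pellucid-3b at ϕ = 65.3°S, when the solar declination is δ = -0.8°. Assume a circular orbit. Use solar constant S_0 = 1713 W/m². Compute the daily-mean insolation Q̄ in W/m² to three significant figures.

cos h₀ = −tan(-65.3°) tan(-0.800°) = -0.0304, h₀ = 1.6012 rad.
Bracket: h₀ sin ϕ sin δ + cos ϕ cos δ sin h₀ = 1.6012×-0.90851×-0.01396 + 0.41787×0.99990×0.99954 = 0.020308 + 0.417636 = 0.437944.
Q̄ = (S_0/π) × [bracket] = (1713/π) × 0.437944 = 238.8 W/m².

Q̄ ≈ 239 W/m²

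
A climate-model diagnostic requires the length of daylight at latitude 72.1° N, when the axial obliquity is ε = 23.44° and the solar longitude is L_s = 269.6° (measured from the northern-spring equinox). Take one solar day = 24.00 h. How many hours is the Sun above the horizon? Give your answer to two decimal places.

0.00 h

Solar declination: sin δ = sin ε · sin L_s = sin 23.44° × sin 269.6° = -0.39778, so δ = -23.439°.
cos h₀ = −tan ϕ · tan δ = 1.3423 ≥ 1, so the Sun never rises (polar night) and h₀ = 0.
Daylight = 2h₀/(2π) × 24.00 h = (0.0000/π) × 24.00 = 0.00 h.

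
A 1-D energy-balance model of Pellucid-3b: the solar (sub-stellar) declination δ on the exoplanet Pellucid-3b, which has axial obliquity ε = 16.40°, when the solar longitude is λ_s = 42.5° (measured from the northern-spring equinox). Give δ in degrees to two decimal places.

sin δ = sin ε · sin λ_s = sin 16.40° × sin 42.5° = 0.190747.
δ = arcsin(0.190747) = +11.00°.

δ = +11.00°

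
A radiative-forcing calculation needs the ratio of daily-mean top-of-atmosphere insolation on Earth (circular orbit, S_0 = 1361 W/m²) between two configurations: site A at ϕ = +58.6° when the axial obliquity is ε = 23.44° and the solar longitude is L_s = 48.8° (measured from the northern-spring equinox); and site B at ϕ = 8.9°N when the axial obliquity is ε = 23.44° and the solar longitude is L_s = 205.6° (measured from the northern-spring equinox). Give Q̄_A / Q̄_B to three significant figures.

Q̄_A / Q̄_B ≈ 1.04

— Configuration A (ϕ=+58.6°):
Solar declination: sin δ = sin ε · sin L_s = sin 23.44° × sin 48.8° = 0.29930, so δ = +17.416°.
cos h₀ = −tan(+58.6°) tan(+17.416°) = -0.5139, h₀ = 2.1105 rad.
Bracket: h₀ sin ϕ sin δ + cos ϕ cos δ sin h₀ = 2.1105×0.85355×0.29930 + 0.52101×0.95416×0.85785 = 0.539164 + 0.426460 = 0.965624.
Q̄ = (S_0/π) × [bracket] = (1361/π) × 0.965624 = 418.33 W/m².
— Configuration B (ϕ=+8.9°):
Solar declination: sin δ = sin ε · sin L_s = sin 23.44° × sin 205.6° = -0.17188, so δ = -9.897°.
cos h₀ = −tan(+8.9°) tan(-9.897°) = 0.0273, h₀ = 1.5435 rad.
Bracket: h₀ sin ϕ sin δ + cos ϕ cos δ sin h₀ = 1.5435×0.15471×-0.17188 + 0.98796×0.98512×0.99963 = -0.041044 + 0.972899 = 0.931855.
Q̄ = (S_0/π) × [bracket] = (1361/π) × 0.931855 = 403.70 W/m².
Ratio Q̄_A / Q̄_B = 418.33 / 403.70 = 1.036.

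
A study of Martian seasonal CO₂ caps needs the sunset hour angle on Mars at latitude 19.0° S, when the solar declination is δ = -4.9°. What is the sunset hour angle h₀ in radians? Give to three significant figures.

cos h₀ = −tan ϕ · tan δ = −tan(-19.0°) × tan(-4.900°) = -0.0295, so h₀ = 1.6003 rad = 91.69°.

h₀ = 1.60 rad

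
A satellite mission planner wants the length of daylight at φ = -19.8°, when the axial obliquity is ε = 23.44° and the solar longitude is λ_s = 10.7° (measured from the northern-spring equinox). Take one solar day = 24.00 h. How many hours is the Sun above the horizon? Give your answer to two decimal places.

11.80 h

Solar declination: sin δ = sin ε · sin λ_s = sin 23.44° × sin 10.7° = 0.07386, so δ = +4.235°.
cos H₀ = −tan φ · tan δ = −tan(-19.8°) × tan(+4.235°) = 0.0267, so H₀ = 1.5441 rad = 88.47°.
Daylight = 2H₀/(2π) × 24.00 h = (1.5441/π) × 24.00 = 11.80 h.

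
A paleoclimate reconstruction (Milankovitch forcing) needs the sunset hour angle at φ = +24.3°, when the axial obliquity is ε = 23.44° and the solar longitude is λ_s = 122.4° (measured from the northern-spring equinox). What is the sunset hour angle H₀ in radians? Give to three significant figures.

Solar declination: sin δ = sin ε · sin λ_s = sin 23.44° × sin 122.4° = 0.33586, so δ = +19.625°.
cos H₀ = −tan φ · tan δ = −tan(+24.3°) × tan(+19.625°) = -0.1610, so H₀ = 1.7325 rad = 99.26°.

H₀ = 1.73 rad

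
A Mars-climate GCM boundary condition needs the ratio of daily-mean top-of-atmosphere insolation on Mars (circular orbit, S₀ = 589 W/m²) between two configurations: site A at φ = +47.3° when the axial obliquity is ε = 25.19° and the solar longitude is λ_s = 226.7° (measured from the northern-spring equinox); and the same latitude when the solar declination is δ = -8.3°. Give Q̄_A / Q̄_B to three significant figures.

— Configuration A (φ=+47.3°):
Solar declination: sin δ = sin ε · sin λ_s = sin 25.19° × sin 226.7° = -0.30976, so δ = -18.045°.
cos H₀ = −tan(+47.3°) tan(-18.045°) = 0.3530, H₀ = 1.2100 rad.
Bracket: H₀ sin φ sin δ + cos φ cos δ sin H₀ = 1.2100×0.73491×-0.30976 + 0.67816×0.95082×0.93561 = -0.275451 + 0.603289 = 0.327838.
Q̄ = (S₀/π) × [bracket] = (589/π) × 0.327838 = 61.465 W/m².
— Configuration B (φ=+47.3°):
cos H₀ = −tan(+47.3°) tan(-8.300°) = 0.1581, H₀ = 1.4120 rad.
Bracket: H₀ sin φ sin δ + cos φ cos δ sin H₀ = 1.4120×0.73491×-0.14436 + 0.67816×0.98953×0.98742 = -0.149801 + 0.662618 = 0.512817.
Q̄ = (S₀/π) × [bracket] = (589/π) × 0.512817 = 96.145 W/m².
Ratio Q̄_A / Q̄_B = 61.465 / 96.145 = 0.6393.

Q̄_A / Q̄_B ≈ 0.639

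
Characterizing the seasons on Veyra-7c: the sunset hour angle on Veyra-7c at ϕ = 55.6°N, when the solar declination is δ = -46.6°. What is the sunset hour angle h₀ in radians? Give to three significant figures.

h₀ = 0.00 rad

cos h₀ = −tan ϕ · tan δ = 1.5444 ≥ 1, so the host star never rises (polar night) and h₀ = 0.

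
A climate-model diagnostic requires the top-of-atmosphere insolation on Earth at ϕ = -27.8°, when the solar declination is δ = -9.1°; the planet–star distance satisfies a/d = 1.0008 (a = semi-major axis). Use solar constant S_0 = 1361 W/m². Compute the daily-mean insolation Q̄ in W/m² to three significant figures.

cos h₀ = −tan(-27.8°) tan(-9.100°) = -0.0845, h₀ = 1.6553 rad.
Bracket: h₀ sin ϕ sin δ + cos ϕ cos δ sin h₀ = 1.6553×-0.46639×-0.15816 + 0.88458×0.98741×0.99643 = 0.122102 + 0.870325 = 0.992427.
Inverse-square distance factor (a/d)² = 1.0008² = 1.001601.
Q̄ = (S_0/π) × 1.001601 × [bracket] = (1361/π) × 1.001601 × 0.992427 = 430.6 W/m².

Q̄ ≈ 431 W/m²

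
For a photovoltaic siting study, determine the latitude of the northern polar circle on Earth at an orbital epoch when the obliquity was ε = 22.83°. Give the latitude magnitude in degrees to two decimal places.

The polar circle is the lowest latitude that experiences at least one full rotation of continuous daylight at the northern-summer solstice; it lies at |ϕ| = 90° − ε = 90° − 22.83° = 67.17°.

67.17°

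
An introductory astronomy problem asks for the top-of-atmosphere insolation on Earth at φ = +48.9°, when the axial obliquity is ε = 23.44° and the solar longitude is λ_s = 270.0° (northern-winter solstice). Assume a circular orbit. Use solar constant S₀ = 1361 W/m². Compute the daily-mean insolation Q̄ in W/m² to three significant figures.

Q̄ ≈ 90.3 W/m²

Solar declination: sin δ = sin ε · sin λ_s = sin 23.44° × sin 270.0° = -0.39779, so δ = -23.440°.
cos H₀ = −tan(+48.9°) tan(-23.440°) = 0.4970, H₀ = 1.0506 rad.
Bracket: H₀ sin φ sin δ + cos φ cos δ sin H₀ = 1.0506×0.75356×-0.39779 + 0.65738×0.91748×0.86775 = -0.314926 + 0.523369 = 0.208443.
Q̄ = (S₀/π) × [bracket] = (1361/π) × 0.208443 = 90.30 W/m².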